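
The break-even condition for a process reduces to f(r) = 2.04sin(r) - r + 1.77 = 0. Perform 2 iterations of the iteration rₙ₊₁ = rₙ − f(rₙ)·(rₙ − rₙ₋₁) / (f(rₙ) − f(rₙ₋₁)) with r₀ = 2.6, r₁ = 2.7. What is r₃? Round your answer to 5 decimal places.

f(2.6) = 0.2216228, f(2.7) = -0.0581450
r₂ = 2.7000000 − (-0.0581450)·(2.7000000 − 2.6000000) / (-0.0581450 − 0.2216228) = 2.7000000 − (-0.0058145)/(-0.2797678) = 2.6792167
f(2.6792167) = 0.0007781
r₃ = 2.6792167 − 0.0007781·(2.6792167 − 2.7000000) / (0.0007781 − (-0.0581450)) = 2.6792167 − (-0.0000162)/(0.0589231) = 2.6794911

2.67949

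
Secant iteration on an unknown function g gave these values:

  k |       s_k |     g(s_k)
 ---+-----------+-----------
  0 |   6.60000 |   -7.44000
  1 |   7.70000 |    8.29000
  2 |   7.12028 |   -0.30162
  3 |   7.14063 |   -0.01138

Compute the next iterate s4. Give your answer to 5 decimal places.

s4 = 7.14063 − (-0.01138)·(7.14063 − 7.12028) / (-0.01138 − (-0.30162))
   = 7.14063 − (-0.0002316)/(0.2902400) = 7.1414279

7.14143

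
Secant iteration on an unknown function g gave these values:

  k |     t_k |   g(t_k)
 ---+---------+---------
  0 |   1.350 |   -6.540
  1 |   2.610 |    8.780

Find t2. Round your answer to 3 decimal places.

t2 = 2.610 − 8.780·(2.610 − 1.350) / (8.780 − (-6.540))
   = 2.610 − (11.06280)/(15.32000) = 1.88789

1.888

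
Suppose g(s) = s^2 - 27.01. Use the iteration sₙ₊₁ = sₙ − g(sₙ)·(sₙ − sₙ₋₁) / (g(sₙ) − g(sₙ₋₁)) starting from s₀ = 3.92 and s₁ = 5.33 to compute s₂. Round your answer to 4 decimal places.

g(3.92) = -11.643600, g(5.33) = 1.398900
s₂ = 5.330000 − 1.398900·(5.330000 − 3.920000) / (1.398900 − (-11.643600)) = 5.330000 − (1.972449)/(13.042500) = 5.178768

5.1788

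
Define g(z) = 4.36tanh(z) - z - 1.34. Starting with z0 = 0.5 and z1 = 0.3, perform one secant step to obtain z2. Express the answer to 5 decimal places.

g(0.5) = 0.1748308, g(0.3) = -0.3698770
z2 = 0.3000000 − (-0.3698770)·(0.3000000 − 0.5000000) / (-0.3698770 − 0.1748308) = 0.3000000 − (0.0739754)/(-0.5447078) = 0.4358075

0.43581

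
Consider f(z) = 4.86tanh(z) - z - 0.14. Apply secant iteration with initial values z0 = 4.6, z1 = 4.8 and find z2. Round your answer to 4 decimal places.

4.7192

f(4.6) = 0.119018, f(4.8) = -0.080658
z2 = 4.800000 − (-0.080658)·(4.800000 − 4.600000) / (-0.080658 − 0.119018) = 4.800000 − (-0.016132)/(-0.199676) = 4.719211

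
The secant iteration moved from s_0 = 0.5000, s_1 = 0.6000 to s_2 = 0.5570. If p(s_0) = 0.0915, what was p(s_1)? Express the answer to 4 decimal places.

-0.0690

The secant line through (0.5000, 0.0915) and (0.6000, p(s_1)) crosses zero at s_2 = 0.5570.
So (0.5000, 0.0915), (0.6000, p(s_1)), (0.5570, 0) are collinear:
p(s_1) = 0.0915 · (0.6000 − 0.5570) / (0.5000 − 0.5570) = 0.0915 · (0.043000)/(-0.057000) = -0.069026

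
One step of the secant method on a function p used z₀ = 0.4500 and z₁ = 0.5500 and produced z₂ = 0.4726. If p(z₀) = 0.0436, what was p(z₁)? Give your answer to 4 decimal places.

-0.1493

The secant line through (0.4500, 0.0436) and (0.5500, p(z₁)) crosses zero at z₂ = 0.4726.
So (0.4500, 0.0436), (0.5500, p(z₁)), (0.4726, 0) are collinear:
p(z₁) = 0.0436 · (0.5500 − 0.4726) / (0.4500 − 0.4726) = 0.0436 · (0.077400)/(-0.022600) = -0.149320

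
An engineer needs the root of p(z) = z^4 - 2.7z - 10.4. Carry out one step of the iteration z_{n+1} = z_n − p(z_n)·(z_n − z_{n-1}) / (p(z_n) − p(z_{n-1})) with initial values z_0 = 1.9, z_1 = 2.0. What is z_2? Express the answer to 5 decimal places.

p(1.9) = -2.4979000, p(2.0) = 0.2000000
z_2 = 2.0000000 − 0.2000000·(2.0000000 − 1.9000000) / (0.2000000 − (-2.4979000)) = 2.0000000 − (0.0200000)/(2.6979000) = 1.9925868

1.99259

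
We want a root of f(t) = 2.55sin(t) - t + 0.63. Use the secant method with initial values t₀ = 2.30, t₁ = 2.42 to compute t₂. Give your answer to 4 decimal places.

2.3824

f(2.30) = 0.231548, f(2.42) = -0.105518
t₂ = 2.420000 − (-0.105518)·(2.420000 − 2.300000) / (-0.105518 − 0.231548) = 2.420000 − (-0.012662)/(-0.337066) = 2.382434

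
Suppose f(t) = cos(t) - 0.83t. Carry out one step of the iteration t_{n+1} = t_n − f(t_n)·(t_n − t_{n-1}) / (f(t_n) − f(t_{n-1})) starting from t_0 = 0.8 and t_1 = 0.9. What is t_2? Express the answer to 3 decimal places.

0.821

f(0.8) = 0.03271, f(0.9) = -0.12539
t_2 = 0.90000 − (-0.12539)·(0.90000 − 0.80000) / (-0.12539 − 0.03271) = 0.90000 − (-0.01254)/(-0.15810) = 0.82069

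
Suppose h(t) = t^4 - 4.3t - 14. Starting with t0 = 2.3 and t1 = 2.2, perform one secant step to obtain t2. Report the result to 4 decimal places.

2.2008

h(2.3) = 4.094100, h(2.2) = -0.034400
t2 = 2.200000 − (-0.034400)·(2.200000 − 2.300000) / (-0.034400 − 4.094100) = 2.200000 − (0.003440)/(-4.128500) = 2.200833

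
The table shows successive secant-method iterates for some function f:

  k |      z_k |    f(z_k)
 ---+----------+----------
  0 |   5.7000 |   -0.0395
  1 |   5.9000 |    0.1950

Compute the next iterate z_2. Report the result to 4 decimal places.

z_2 = 5.9000 − 0.1950·(5.9000 − 5.7000) / (0.1950 − (-0.0395))
   = 5.9000 − (0.039000)/(0.234500) = 5.733689

5.7337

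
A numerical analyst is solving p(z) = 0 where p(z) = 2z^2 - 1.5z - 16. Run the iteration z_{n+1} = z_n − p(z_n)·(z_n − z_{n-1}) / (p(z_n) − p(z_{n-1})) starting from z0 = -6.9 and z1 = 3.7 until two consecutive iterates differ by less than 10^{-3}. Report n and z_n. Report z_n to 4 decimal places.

n = 6, z_n = 3.2282

p(-6.9) = 89.570000, p(3.7) = 5.830000
z2 = 3.700000 − 5.830000·(10.600000)/(-83.740000) = 4.437975;  |Δ| = 0.737975
p(4.437975) = 16.734277
z3 = 4.437975 − 16.734277·(0.737975)/(10.904277) = 3.305440;  |Δ| = 1.132535
p(3.305440) = 0.893706
z4 = 3.305440 − 0.893706·(-1.132535)/(-15.840570) = 3.241544;  |Δ| = 0.063896
p(3.241544) = 0.152895
z5 = 3.241544 − 0.152895·(-0.063896)/(-0.740811) = 3.228356;  |Δ| = 0.013187
p(3.228356) = 0.002033
z6 = 3.228356 − 0.002033·(-0.013187)/(-0.150862) = 3.228178;  |Δ| = 0.000178
|z6 − z5| = 0.000178 < 10^{-3}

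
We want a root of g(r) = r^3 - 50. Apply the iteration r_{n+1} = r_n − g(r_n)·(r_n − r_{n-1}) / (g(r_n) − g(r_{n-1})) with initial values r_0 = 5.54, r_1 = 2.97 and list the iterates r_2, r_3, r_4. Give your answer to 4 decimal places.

g(5.54) = 120.031464, g(2.97) = -23.801927
r_2 = 2.970000 − (-23.801927)·(2.970000 − 5.540000) / (-23.801927 − 120.031464) = 2.970000 − (61.170952)/(-143.833391) = 3.395290
g(3.395290) = -10.859105
r_3 = 3.395290 − (-10.859105)·(3.395290 − 2.970000) / (-10.859105 − (-23.801927)) = 3.395290 − (-4.618272)/(12.942822) = 3.752111
g(3.752111) = 2.823503
r_4 = 3.752111 − 2.823503·(3.752111 − 3.395290) / (2.823503 − (-10.859105)) = 3.752111 − (1.007485)/(13.682607) = 3.678479

3.3953, 3.7521, 3.6785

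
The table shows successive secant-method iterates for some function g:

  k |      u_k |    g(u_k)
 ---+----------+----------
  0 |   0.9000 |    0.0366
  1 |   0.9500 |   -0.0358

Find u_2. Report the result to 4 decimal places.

u_2 = 0.9500 − (-0.0358)·(0.9500 − 0.9000) / (-0.0358 − 0.0366)
   = 0.9500 − (-0.001790)/(-0.072400) = 0.925276

0.9253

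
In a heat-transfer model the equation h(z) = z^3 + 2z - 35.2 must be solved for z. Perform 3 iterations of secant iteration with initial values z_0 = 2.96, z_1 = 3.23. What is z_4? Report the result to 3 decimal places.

h(2.96) = -3.34566, h(3.23) = 4.95827
z_2 = 3.23000 − 4.95827·(3.23000 − 2.96000) / (4.95827 − (-3.34566)) = 3.23000 − (1.33873)/(8.30393) = 3.06878
h(3.06878) = -0.16238
z_3 = 3.06878 − (-0.16238)·(3.06878 − 3.23000) / (-0.16238 − 4.95827) = 3.06878 − (0.02618)/(-5.12064) = 3.07390
h(3.07390) = -0.00748
z_4 = 3.07390 − (-0.00748)·(3.07390 − 3.06878) / (-0.00748 − (-0.16238)) = 3.07390 − (-0.00004)/(0.15490) = 3.07414

3.074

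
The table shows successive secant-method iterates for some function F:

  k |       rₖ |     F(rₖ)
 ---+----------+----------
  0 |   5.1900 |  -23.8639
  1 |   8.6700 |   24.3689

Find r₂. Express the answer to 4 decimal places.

6.9118

r₂ = 8.6700 − 24.3689·(8.6700 − 5.1900) / (24.3689 − (-23.8639))
   = 8.6700 − (84.803772)/(48.232800) = 6.911782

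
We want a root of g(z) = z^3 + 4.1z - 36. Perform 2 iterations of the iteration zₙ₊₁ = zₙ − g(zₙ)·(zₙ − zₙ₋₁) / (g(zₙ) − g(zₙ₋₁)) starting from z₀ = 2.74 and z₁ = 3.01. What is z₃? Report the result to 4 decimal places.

g(2.74) = -4.195176, g(3.01) = 3.611901
z₂ = 3.010000 − 3.611901·(3.010000 − 2.740000) / (3.611901 − (-4.195176)) = 3.010000 − (0.975213)/(7.807077) = 2.885086
g(2.885086) = -0.156496
z₃ = 2.885086 − (-0.156496)·(2.885086 − 3.010000) / (-0.156496 − 3.611901) = 2.885086 − (0.019549)/(-3.768397) = 2.890273

2.8903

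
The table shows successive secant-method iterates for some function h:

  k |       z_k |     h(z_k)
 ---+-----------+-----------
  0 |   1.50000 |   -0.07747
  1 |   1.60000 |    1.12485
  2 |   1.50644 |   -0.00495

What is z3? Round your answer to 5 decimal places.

1.50685

z3 = 1.50644 − (-0.00495)·(1.50644 − 1.60000) / (-0.00495 − 1.12485)
   = 1.50644 − (0.0004631)/(-1.1298000) = 1.5068499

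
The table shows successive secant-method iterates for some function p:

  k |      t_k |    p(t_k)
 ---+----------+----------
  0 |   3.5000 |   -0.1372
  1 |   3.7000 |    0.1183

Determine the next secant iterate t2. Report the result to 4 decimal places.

t2 = 3.7000 − 0.1183·(3.7000 − 3.5000) / (0.1183 − (-0.1372))
   = 3.7000 − (0.023660)/(0.255500) = 3.607397

3.6074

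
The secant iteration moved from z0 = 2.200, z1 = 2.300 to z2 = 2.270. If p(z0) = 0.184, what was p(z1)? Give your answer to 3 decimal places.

-0.079

The secant line through (2.200, 0.184) and (2.300, p(z1)) crosses zero at z2 = 2.270.
So (2.200, 0.184), (2.300, p(z1)), (2.270, 0) are collinear:
p(z1) = 0.184 · (2.300 − 2.270) / (2.200 − 2.270) = 0.184 · (0.03000)/(-0.07000) = -0.07886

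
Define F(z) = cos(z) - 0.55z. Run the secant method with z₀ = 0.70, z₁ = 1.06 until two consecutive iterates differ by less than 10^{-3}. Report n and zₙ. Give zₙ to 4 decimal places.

F(0.70) = 0.379842, F(1.06) = -0.094128
z₂ = 1.060000 − (-0.094128)·(0.360000)/(-0.473970) = 0.988506;  |Δ| = 0.071494
F(0.988506) = 0.006260
z₃ = 0.988506 − 0.006260·(-0.071494)/(0.100388) = 0.992964;  |Δ| = 0.004458
F(0.992964) = 0.000079
z₄ = 0.992964 − 0.000079·(0.004458)/(-0.006181) = 0.993021;  |Δ| = 0.000057
|z₄ − z₃| = 0.000057 < 10^{-3}

n = 4, zₙ = 0.9930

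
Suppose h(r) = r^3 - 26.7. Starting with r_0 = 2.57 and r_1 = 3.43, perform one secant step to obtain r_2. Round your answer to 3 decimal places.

2.928

h(2.57) = -9.72541, h(3.43) = 13.65361
r_2 = 3.43000 − 13.65361·(3.43000 − 2.57000) / (13.65361 − (-9.72541)) = 3.43000 − (11.74210)/(23.37901) = 2.92775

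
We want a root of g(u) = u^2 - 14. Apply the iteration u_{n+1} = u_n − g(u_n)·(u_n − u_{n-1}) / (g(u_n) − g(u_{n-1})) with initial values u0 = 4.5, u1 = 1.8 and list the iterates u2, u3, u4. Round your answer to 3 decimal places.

3.508, 3.827, 3.739

g(4.5) = 6.25000, g(1.8) = -10.76000
u2 = 1.80000 − (-10.76000)·(1.80000 − 4.50000) / (-10.76000 − 6.25000) = 1.80000 − (29.05200)/(-17.01000) = 3.50794
g(3.50794) = -1.69438
u3 = 3.50794 − (-1.69438)·(3.50794 − 1.80000) / (-1.69438 − (-10.76000)) = 3.50794 − (-2.89390)/(9.06562) = 3.82715
g(3.82715) = 0.64710
u4 = 3.82715 − 0.64710·(3.82715 − 3.50794) / (0.64710 − (-1.69438)) = 3.82715 − (0.20657)/(2.34148) = 3.73893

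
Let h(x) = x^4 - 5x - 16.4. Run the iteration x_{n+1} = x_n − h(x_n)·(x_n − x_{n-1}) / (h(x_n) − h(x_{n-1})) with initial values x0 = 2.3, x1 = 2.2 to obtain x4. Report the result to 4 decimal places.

h(2.3) = 0.084100, h(2.2) = -3.974400
x2 = 2.200000 − (-3.974400)·(2.200000 − 2.300000) / (-3.974400 − 0.084100) = 2.200000 − (0.397440)/(-4.058500) = 2.297928
h(2.297928) = -0.006252
x3 = 2.297928 − (-0.006252)·(2.297928 − 2.200000) / (-0.006252 − (-3.974400)) = 2.297928 − (-0.000612)/(3.968148) = 2.298082
h(2.298082) = 0.000466
x4 = 2.298082 − 0.000466·(2.298082 − 2.297928) / (0.000466 − (-0.006252)) = 2.298082 − (0.000000)/(0.006718) = 2.298071

2.2981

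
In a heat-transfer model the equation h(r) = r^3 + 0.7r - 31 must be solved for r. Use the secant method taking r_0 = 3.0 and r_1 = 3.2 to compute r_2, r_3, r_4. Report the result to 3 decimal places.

3.064, 3.067, 3.067

h(3.0) = -1.90000, h(3.2) = 4.00800
r_2 = 3.20000 − 4.00800·(3.20000 − 3.00000) / (4.00800 − (-1.90000)) = 3.20000 − (0.80160)/(5.90800) = 3.06432
h(3.06432) = -0.08085
r_3 = 3.06432 − (-0.08085)·(3.06432 − 3.20000) / (-0.08085 − 4.00800) = 3.06432 − (0.01097)/(-4.08885) = 3.06700
h(3.06700) = -0.00333
r_4 = 3.06700 − (-0.00333)·(3.06700 − 3.06432) / (-0.00333 − (-0.08085)) = 3.06700 − (-0.00001)/(0.07752) = 3.06712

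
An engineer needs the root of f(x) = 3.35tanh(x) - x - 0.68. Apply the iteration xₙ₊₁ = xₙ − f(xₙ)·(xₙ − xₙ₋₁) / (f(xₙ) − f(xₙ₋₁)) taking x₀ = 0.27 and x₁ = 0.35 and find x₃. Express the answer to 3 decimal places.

0.302

f(0.27) = -0.06686, f(0.35) = 0.09686
x₂ = 0.35000 − 0.09686·(0.35000 − 0.27000) / (0.09686 − (-0.06686)) = 0.35000 − (0.00775)/(0.16371) = 0.30267
f(0.30267) = 0.00141
x₃ = 0.30267 − 0.00141·(0.30267 − 0.35000) / (0.00141 − 0.09686) = 0.30267 − (-0.00007)/(-0.09545) = 0.30197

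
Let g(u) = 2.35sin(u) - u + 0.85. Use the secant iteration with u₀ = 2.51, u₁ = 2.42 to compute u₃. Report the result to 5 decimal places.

g(2.51) = -0.2724873, g(2.42) = -0.0176342
u₂ = 2.4200000 − (-0.0176342)·(2.4200000 − 2.5100000) / (-0.0176342 − (-0.2724873)) = 2.4200000 − (0.0015871)/(0.2548532) = 2.4137726
g(2.4137726) = -0.0004501
u₃ = 2.4137726 − (-0.0004501)·(2.4137726 − 2.4200000) / (-0.0004501 − (-0.0176342)) = 2.4137726 − (0.0000028)/(0.0171841) = 2.4136095

2.41361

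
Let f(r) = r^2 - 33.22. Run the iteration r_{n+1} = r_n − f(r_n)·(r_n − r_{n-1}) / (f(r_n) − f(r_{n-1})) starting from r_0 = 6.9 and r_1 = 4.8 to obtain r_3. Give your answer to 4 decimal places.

f(6.9) = 14.390000, f(4.8) = -10.180000
r_2 = 4.800000 − (-10.180000)·(4.800000 − 6.900000) / (-10.180000 − 14.390000) = 4.800000 − (21.378000)/(-24.570000) = 5.670085
f(5.670085) = -1.070131
r_3 = 5.670085 − (-1.070131)·(5.670085 − 4.800000) / (-1.070131 − (-10.180000)) = 5.670085 − (-0.931105)/(9.109869) = 5.772294

5.7723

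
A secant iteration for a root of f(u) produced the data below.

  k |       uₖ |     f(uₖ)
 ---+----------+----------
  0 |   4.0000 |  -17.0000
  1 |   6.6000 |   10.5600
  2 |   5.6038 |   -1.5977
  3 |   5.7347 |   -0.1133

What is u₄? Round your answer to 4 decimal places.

5.7447

u₄ = 5.7347 − (-0.1133)·(5.7347 − 5.6038) / (-0.1133 − (-1.5977))
   = 5.7347 − (-0.014831)/(1.484400) = 5.744691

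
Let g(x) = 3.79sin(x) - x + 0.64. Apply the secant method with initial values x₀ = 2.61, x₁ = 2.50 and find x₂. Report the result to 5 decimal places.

g(2.61) = -0.0488230, g(2.50) = 0.4082094
x₂ = 2.5000000 − 0.4082094·(2.5000000 − 2.6100000) / (0.4082094 − (-0.0488230)) = 2.5000000 − (-0.0449030)/(0.4570325) = 2.5982491

2.59825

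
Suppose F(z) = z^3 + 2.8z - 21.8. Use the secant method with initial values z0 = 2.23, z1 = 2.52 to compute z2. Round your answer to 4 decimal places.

F(2.23) = -4.466433, F(2.52) = 1.259008
z2 = 2.520000 − 1.259008·(2.520000 − 2.230000) / (1.259008 − (-4.466433)) = 2.520000 − (0.365112)/(5.725441) = 2.456230

2.4562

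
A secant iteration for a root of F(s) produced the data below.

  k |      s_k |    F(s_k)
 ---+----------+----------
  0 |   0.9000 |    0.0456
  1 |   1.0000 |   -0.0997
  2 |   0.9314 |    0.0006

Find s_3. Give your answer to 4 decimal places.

s_3 = 0.9314 − 0.0006·(0.9314 − 1.0000) / (0.0006 − (-0.0997))
   = 0.9314 − (-0.000041)/(0.100300) = 0.931810

0.9318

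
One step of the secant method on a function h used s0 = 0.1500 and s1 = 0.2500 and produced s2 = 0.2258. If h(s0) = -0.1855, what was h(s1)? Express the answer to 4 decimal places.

The secant line through (0.1500, -0.1855) and (0.2500, h(s1)) crosses zero at s2 = 0.2258.
So (0.1500, -0.1855), (0.2500, h(s1)), (0.2258, 0) are collinear:
h(s1) = -0.1855 · (0.2500 − 0.2258) / (0.1500 − 0.2258) = -0.1855 · (0.024200)/(-0.075800) = 0.059223

0.0592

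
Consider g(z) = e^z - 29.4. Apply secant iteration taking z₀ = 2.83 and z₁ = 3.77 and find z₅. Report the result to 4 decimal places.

3.3810

g(2.83) = -12.454539, g(3.77) = 13.980065
z₂ = 3.770000 − 13.980065·(3.770000 − 2.830000) / (13.980065 − (-12.454539)) = 3.770000 − (13.141261)/(26.434604) = 3.272877
g(3.272877) = -3.012865
z₃ = 3.272877 − (-3.012865)·(3.272877 − 3.770000) / (-3.012865 − 13.980065) = 3.272877 − (1.497766)/(-16.992930) = 3.361017
g(3.361017) = -0.581513
z₄ = 3.361017 − (-0.581513)·(3.361017 − 3.272877) / (-0.581513 − (-3.012865)) = 3.361017 − (-0.051255)/(2.431353) = 3.382098
g(3.382098) = 0.032453
z₅ = 3.382098 − 0.032453·(3.382098 − 3.361017) / (0.032453 − (-0.581513)) = 3.382098 − (0.000684)/(0.613965) = 3.380984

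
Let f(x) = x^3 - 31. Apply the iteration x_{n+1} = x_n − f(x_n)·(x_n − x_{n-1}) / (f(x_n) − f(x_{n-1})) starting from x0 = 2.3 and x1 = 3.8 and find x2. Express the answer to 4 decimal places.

f(2.3) = -18.833000, f(3.8) = 23.872000
x2 = 3.800000 − 23.872000·(3.800000 − 2.300000) / (23.872000 − (-18.833000)) = 3.800000 − (35.808000)/(42.705000) = 2.961503

2.9615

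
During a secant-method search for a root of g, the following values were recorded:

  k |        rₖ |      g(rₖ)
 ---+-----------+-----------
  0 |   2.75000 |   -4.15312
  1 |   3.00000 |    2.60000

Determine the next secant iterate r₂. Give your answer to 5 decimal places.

r₂ = 3.00000 − 2.60000·(3.00000 − 2.75000) / (2.60000 − (-4.15312))
   = 3.00000 − (0.6500000)/(6.7531200) = 2.9037482

2.90375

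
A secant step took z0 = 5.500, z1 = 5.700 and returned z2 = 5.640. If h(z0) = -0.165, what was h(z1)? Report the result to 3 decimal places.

The secant line through (5.500, -0.165) and (5.700, h(z1)) crosses zero at z2 = 5.640.
So (5.500, -0.165), (5.700, h(z1)), (5.640, 0) are collinear:
h(z1) = -0.165 · (5.700 − 5.640) / (5.500 − 5.640) = -0.165 · (0.06000)/(-0.14000) = 0.07071

0.071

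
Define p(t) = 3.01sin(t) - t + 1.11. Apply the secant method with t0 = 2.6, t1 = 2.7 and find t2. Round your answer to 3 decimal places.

2.617

p(2.6) = 0.06166, p(2.7) = -0.30359
t2 = 2.70000 − (-0.30359)·(2.70000 − 2.60000) / (-0.30359 − 0.06166) = 2.70000 − (-0.03036)/(-0.36525) = 2.61688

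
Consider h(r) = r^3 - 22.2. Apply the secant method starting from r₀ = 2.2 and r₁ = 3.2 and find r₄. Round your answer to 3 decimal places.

2.811

h(2.2) = -11.55200, h(3.2) = 10.56800
r₂ = 3.20000 − 10.56800·(3.20000 − 2.20000) / (10.56800 − (-11.55200)) = 3.20000 − (10.56800)/(22.12000) = 2.72224
h(2.72224) = -2.02654
r₃ = 2.72224 − (-2.02654)·(2.72224 − 3.20000) / (-2.02654 − 10.56800) = 2.72224 − (0.96820)/(-12.59454) = 2.79912
h(2.79912) = -0.26877
r₄ = 2.79912 − (-0.26877)·(2.79912 − 2.72224) / (-0.26877 − (-2.02654)) = 2.79912 − (-0.02066)/(1.75777) = 2.81087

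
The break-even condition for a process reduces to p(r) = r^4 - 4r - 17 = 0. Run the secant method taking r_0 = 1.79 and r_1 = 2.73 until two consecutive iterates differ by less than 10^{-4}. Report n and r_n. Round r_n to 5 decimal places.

p(1.79) = -13.8937432, p(2.73) = 27.6257184
r_2 = 2.7300000 − 27.6257184·(0.9400000)/(41.5194616) = 2.1045541;  |Δ| = 0.6254459
p(2.1045541) = -5.8008634
r_3 = 2.1045541 − (-5.8008634)·(-0.6254459)/(-33.4265818) = 2.2130943;  |Δ| = 0.1085401
p(2.2130943) = -1.8640664
r_4 = 2.2130943 − (-1.8640664)·(0.1085401)/(3.9367970) = 2.2644878;  |Δ| = 0.0513936
p(2.2644878) = 0.2374605
r_5 = 2.2644878 − 0.2374605·(0.0513936)/(2.1015269) = 2.2586807;  |Δ| = 0.0058072
p(2.2586807) = -0.0080086
r_6 = 2.2586807 − (-0.0080086)·(-0.0058072)/(-0.2454692) = 2.2588701;  |Δ| = 0.0001895
p(2.2588701) = -0.0000326
r_7 = 2.2588701 − (-0.0000326)·(0.0001895)/(0.0079760) = 2.2588709;  |Δ| = 0.0000008
|r_7 − r_6| = 0.0000008 < 10^{-4}

n = 7, r_n = 2.25887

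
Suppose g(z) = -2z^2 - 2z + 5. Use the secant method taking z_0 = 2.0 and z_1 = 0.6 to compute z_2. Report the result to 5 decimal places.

g(2.0) = -7.0000000, g(0.6) = 3.0800000
z_2 = 0.6000000 − 3.0800000·(0.6000000 − 2.0000000) / (3.0800000 − (-7.0000000)) = 0.6000000 − (-4.3120000)/(10.0800000) = 1.0277778

1.02778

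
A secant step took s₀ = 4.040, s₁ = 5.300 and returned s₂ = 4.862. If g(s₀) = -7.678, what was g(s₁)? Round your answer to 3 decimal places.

The secant line through (4.040, -7.678) and (5.300, g(s₁)) crosses zero at s₂ = 4.862.
So (4.040, -7.678), (5.300, g(s₁)), (4.862, 0) are collinear:
g(s₁) = -7.678 · (5.300 − 4.862) / (4.040 − 4.862) = -7.678 · (0.43800)/(-0.82200) = 4.09120

4.091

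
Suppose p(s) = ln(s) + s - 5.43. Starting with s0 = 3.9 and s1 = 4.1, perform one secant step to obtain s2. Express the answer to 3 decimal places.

4.035

p(3.9) = -0.16902, p(4.1) = 0.08099
s2 = 4.10000 − 0.08099·(4.10000 − 3.90000) / (0.08099 − (-0.16902)) = 4.10000 − (0.01620)/(0.25001) = 4.03521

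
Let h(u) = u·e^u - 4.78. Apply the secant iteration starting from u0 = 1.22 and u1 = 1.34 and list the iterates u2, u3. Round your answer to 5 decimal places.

1.29889, 1.30111

h(1.22) = -0.6476310, h(1.34) = 0.3375183
u2 = 1.3400000 − 0.3375183·(1.3400000 − 1.2200000) / (0.3375183 − (-0.6476310)) = 1.3400000 − (0.0405022)/(0.9851493) = 1.2988872
h(1.2988872) = -0.0192978
u3 = 1.2988872 − (-0.0192978)·(1.2988872 − 1.3400000) / (-0.0192978 − 0.3375183) = 1.2988872 − (0.0007934)/(-0.3568161) = 1.3011108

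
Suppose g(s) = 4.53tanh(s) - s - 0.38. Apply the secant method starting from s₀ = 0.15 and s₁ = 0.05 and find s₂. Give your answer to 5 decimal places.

g(0.15) = 0.1444492, g(0.05) = -0.2036886
s₂ = 0.0500000 − (-0.2036886)·(0.0500000 − 0.1500000) / (-0.2036886 − 0.1444492) = 0.0500000 − (0.0203689)/(-0.3481378) = 0.1085080

0.10851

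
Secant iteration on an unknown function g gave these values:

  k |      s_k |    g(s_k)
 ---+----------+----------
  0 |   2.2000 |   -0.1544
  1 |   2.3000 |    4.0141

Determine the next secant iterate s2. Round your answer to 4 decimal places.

2.2037

s2 = 2.3000 − 4.0141·(2.3000 − 2.2000) / (4.0141 − (-0.1544))
   = 2.3000 − (0.401410)/(4.168500) = 2.203704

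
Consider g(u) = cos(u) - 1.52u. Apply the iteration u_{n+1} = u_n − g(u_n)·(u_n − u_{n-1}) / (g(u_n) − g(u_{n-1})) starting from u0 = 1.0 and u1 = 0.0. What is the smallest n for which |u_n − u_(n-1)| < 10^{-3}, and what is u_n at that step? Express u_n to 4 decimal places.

g(1.0) = -0.979698, g(0.0) = 1.000000
u2 = 0.000000 − 1.000000·(-1.000000)/(1.979698) = 0.505128;  |Δ| = 0.505128
g(0.505128) = 0.107319
u3 = 0.505128 − 0.107319·(0.505128)/(-0.892681) = 0.565854;  |Δ| = 0.060727
g(0.565854) = -0.015968
u4 = 0.565854 − (-0.015968)·(0.060727)/(-0.123287) = 0.557989;  |Δ| = 0.007865
g(0.557989) = 0.000178
u5 = 0.557989 − 0.000178·(-0.007865)/(0.016146) = 0.558076;  |Δ| = 0.000087
|u5 − u4| = 0.000087 < 10^{-3}

n = 5, u_n = 0.5581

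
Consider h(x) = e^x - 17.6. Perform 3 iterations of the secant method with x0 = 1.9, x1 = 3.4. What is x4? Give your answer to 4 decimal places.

h(1.9) = -10.914106, h(3.4) = 12.364100
x2 = 3.400000 − 12.364100·(3.400000 − 1.900000) / (12.364100 − (-10.914106)) = 3.400000 − (18.546150)/(23.278206) = 2.603283
h(2.603283) = -4.091992
x3 = 2.603283 − (-4.091992)·(2.603283 − 3.400000) / (-4.091992 − 12.364100) = 2.603283 − (3.260161)/(-16.456093) = 2.801395
h(2.801395) = -1.132391
x4 = 2.801395 − (-1.132391)·(2.801395 − 2.603283) / (-1.132391 − (-4.091992)) = 2.801395 − (-0.224341)/(2.959602) = 2.877196

2.8772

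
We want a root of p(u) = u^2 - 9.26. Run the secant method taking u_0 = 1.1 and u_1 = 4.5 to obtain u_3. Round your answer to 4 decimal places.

p(1.1) = -8.050000, p(4.5) = 10.990000
u_2 = 4.500000 − 10.990000·(4.500000 − 1.100000) / (10.990000 − (-8.050000)) = 4.500000 − (37.366000)/(19.040000) = 2.537500
p(2.537500) = -2.821094
u_3 = 2.537500 − (-2.821094)·(2.537500 − 4.500000) / (-2.821094 − 10.990000) = 2.537500 − (5.536396)/(-13.811094) = 2.938366

2.9384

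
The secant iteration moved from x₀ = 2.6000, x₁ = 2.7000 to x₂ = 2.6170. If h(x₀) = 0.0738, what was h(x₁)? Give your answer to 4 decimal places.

The secant line through (2.6000, 0.0738) and (2.7000, h(x₁)) crosses zero at x₂ = 2.6170.
So (2.6000, 0.0738), (2.7000, h(x₁)), (2.6170, 0) are collinear:
h(x₁) = 0.0738 · (2.7000 − 2.6170) / (2.6000 − 2.6170) = 0.0738 · (0.083000)/(-0.017000) = -0.360318

-0.3603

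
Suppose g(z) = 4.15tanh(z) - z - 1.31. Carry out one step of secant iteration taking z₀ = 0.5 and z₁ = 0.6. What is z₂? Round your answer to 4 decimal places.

0.4489

g(0.5) = 0.107786, g(0.6) = 0.318756
z₂ = 0.600000 − 0.318756·(0.600000 − 0.500000) / (0.318756 − 0.107786) = 0.600000 − (0.031876)/(0.210970) = 0.448909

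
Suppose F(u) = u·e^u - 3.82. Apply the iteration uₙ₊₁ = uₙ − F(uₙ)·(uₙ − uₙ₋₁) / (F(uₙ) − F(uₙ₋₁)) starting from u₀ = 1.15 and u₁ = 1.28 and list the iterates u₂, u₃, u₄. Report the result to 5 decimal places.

F(1.15) = -0.1880782, F(1.28) = 0.7836988
u₂ = 1.2800000 − 0.7836988·(1.2800000 − 1.1500000) / (0.7836988 − (-0.1880782)) = 1.2800000 − (0.1018809)/(0.9717770) = 1.1751603
F(1.1751603) = -0.0140532
u₃ = 1.1751603 − (-0.0140532)·(1.1751603 − 1.2800000) / (-0.0140532 − 0.7836988) = 1.1751603 − (0.0014733)/(-0.7977521) = 1.1770071
F(1.1770071) = -0.0010253
u₄ = 1.1770071 − (-0.0010253)·(1.1770071 − 1.1751603) / (-0.0010253 − (-0.0140532)) = 1.1770071 − (-0.0000019)/(0.0130280) = 1.1771525

1.17516, 1.17701, 1.17715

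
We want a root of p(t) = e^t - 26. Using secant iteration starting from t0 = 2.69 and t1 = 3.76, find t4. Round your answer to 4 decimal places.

p(2.69) = -11.268324, p(3.76) = 16.948426
t2 = 3.760000 − 16.948426·(3.760000 − 2.690000) / (16.948426 − (-11.268324)) = 3.760000 − (18.134816)/(28.216750) = 3.117303
p(3.117303) = -3.414611
t3 = 3.117303 − (-3.414611)·(3.117303 − 3.760000) / (-3.414611 − 16.948426) = 3.117303 − (2.194560)/(-20.363037) = 3.225075
p(3.225075) = -0.844541
t4 = 3.225075 − (-0.844541)·(3.225075 − 3.117303) / (-0.844541 − (-3.414611)) = 3.225075 − (-0.091018)/(2.570070) = 3.260489

3.2605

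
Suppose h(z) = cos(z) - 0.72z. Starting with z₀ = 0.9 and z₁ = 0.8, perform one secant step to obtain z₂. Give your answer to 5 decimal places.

0.88206

h(0.9) = -0.0263900, h(0.8) = 0.1207067
z₂ = 0.8000000 − 0.1207067·(0.8000000 − 0.9000000) / (0.1207067 − (-0.0263900)) = 0.8000000 − (-0.0120707)/(0.1470967) = 0.8820594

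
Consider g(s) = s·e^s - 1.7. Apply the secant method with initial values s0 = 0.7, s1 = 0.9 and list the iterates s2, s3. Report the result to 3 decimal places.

g(0.7) = -0.29037, g(0.9) = 0.51364
s2 = 0.90000 − 0.51364·(0.90000 − 0.70000) / (0.51364 − (-0.29037)) = 0.90000 − (0.10273)/(0.80402) = 0.77223
g(0.77223) = -0.02844
s3 = 0.77223 − (-0.02844)·(0.77223 − 0.90000) / (-0.02844 − 0.51364) = 0.77223 − (0.00363)/(-0.54208) = 0.77893

0.772, 0.779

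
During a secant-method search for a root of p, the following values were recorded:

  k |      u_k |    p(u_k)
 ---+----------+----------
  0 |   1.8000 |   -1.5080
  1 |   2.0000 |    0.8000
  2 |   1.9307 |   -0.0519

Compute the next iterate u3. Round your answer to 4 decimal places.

1.9349

u3 = 1.9307 − (-0.0519)·(1.9307 − 2.0000) / (-0.0519 − 0.8000)
   = 1.9307 − (0.003597)/(-0.851900) = 1.934922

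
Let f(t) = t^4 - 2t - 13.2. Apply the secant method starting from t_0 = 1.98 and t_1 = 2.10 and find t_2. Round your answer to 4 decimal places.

2.0360

f(1.98) = -1.790464, f(2.10) = 2.048100
t_2 = 2.100000 − 2.048100·(2.100000 − 1.980000) / (2.048100 − (-1.790464)) = 2.100000 − (0.245772)/(3.838564) = 2.035973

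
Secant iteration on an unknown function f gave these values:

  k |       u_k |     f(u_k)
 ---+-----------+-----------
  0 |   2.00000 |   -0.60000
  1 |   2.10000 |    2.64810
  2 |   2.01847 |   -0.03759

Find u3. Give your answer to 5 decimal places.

2.01961

u3 = 2.01847 − (-0.03759)·(2.01847 − 2.10000) / (-0.03759 − 2.64810)
   = 2.01847 − (0.0030647)/(-2.6856900) = 2.0196111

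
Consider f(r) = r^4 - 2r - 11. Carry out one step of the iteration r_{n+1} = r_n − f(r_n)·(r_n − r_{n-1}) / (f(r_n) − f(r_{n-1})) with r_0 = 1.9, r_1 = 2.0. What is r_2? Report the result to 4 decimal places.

1.9639

f(1.9) = -1.767900, f(2.0) = 1.000000
r_2 = 2.000000 − 1.000000·(2.000000 − 1.900000) / (1.000000 − (-1.767900)) = 2.000000 − (0.100000)/(2.767900) = 1.963872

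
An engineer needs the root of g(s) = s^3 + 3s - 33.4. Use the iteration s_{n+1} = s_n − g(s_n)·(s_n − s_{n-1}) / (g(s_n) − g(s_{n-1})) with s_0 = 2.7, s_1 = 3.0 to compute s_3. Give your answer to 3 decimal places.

g(2.7) = -5.61700, g(3.0) = 2.60000
s_2 = 3.00000 − 2.60000·(3.00000 − 2.70000) / (2.60000 − (-5.61700)) = 3.00000 − (0.78000)/(8.21700) = 2.90507
g(2.90507) = -0.16751
s_3 = 2.90507 − (-0.16751)·(2.90507 − 3.00000) / (-0.16751 − 2.60000) = 2.90507 − (0.01590)/(-2.76751) = 2.91082

2.911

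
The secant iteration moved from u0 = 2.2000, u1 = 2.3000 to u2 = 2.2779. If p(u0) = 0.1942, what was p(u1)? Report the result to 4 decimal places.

The secant line through (2.2000, 0.1942) and (2.3000, p(u1)) crosses zero at u2 = 2.2779.
So (2.2000, 0.1942), (2.3000, p(u1)), (2.2779, 0) are collinear:
p(u1) = 0.1942 · (2.3000 − 2.2779) / (2.2000 − 2.2779) = 0.1942 · (0.022100)/(-0.077900) = -0.055094

-0.0551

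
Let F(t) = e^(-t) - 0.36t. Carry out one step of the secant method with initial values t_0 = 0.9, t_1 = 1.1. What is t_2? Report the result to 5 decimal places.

1.01334

F(0.9) = 0.0825697, F(1.1) = -0.0631289
t_2 = 1.1000000 − (-0.0631289)·(1.1000000 − 0.9000000) / (-0.0631289 − 0.0825697) = 1.1000000 − (-0.0126258)/(-0.1456986) = 1.0133431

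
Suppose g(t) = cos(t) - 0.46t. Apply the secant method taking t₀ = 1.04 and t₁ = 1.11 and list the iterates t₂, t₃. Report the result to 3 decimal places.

1.061, 1.061

g(1.04) = 0.02782, g(1.11) = -0.06594
t₂ = 1.11000 − (-0.06594)·(1.11000 − 1.04000) / (-0.06594 − 0.02782) = 1.11000 − (-0.00462)/(-0.09376) = 1.06077
g(1.06077) = 0.00025
t₃ = 1.06077 − 0.00025·(1.06077 − 1.11000) / (0.00025 − (-0.06594)) = 1.06077 − (-0.00001)/(0.06618) = 1.06095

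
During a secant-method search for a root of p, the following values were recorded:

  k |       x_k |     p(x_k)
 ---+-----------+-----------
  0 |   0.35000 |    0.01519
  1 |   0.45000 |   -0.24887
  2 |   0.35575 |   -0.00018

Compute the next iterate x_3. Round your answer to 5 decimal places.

0.35568

x_3 = 0.35575 − (-0.00018)·(0.35575 − 0.45000) / (-0.00018 − (-0.24887))
   = 0.35575 − (0.0000170)/(0.2486900) = 0.3556818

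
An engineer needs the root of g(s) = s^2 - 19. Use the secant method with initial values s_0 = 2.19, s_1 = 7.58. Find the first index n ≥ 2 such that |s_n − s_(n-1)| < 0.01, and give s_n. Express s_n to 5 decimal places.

g(2.19) = -14.2039000, g(7.58) = 38.4564000
s_2 = 7.5800000 − 38.4564000·(5.3900000)/(52.6603000) = 3.6438280;  |Δ| = 3.9361720
g(3.6438280) = -5.7225172
s_3 = 3.6438280 − (-5.7225172)·(-3.9361720)/(-44.1789172) = 4.1536824;  |Δ| = 0.5098543
g(4.1536824) = -1.7469228
s_4 = 4.1536824 − (-1.7469228)·(0.5098543)/(3.9755943) = 4.3777183;  |Δ| = 0.2240360
g(4.3777183) = 0.1644178
s_5 = 4.3777183 − 0.1644178·(0.2240360)/(1.9113407) = 4.3584463;  |Δ| = 0.0192721
g(4.3584463) = -0.0039462
s_6 = 4.3584463 − (-0.0039462)·(-0.0192721)/(-0.1683641) = 4.3588980;  |Δ| = 0.0004517
|s_6 − s_5| = 0.0004517 < 0.01

n = 6, s_n = 4.35890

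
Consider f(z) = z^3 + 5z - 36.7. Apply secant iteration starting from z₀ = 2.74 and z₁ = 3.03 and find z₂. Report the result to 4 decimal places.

f(2.74) = -2.429176, f(3.03) = 6.268127
z₂ = 3.030000 − 6.268127·(3.030000 − 2.740000) / (6.268127 − (-2.429176)) = 3.030000 − (1.817757)/(8.697303) = 2.820998

2.8210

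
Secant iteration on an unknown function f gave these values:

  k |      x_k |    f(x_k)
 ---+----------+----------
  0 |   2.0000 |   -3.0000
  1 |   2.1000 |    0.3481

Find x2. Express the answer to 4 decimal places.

x2 = 2.1000 − 0.3481·(2.1000 − 2.0000) / (0.3481 − (-3.0000))
   = 2.1000 − (0.034810)/(3.348100) = 2.089603

2.0896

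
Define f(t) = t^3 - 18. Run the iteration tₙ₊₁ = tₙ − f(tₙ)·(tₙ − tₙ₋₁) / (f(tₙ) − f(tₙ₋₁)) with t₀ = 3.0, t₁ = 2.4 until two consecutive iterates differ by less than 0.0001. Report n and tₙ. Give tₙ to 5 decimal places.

f(3.0) = 9.0000000, f(2.4) = -4.1760000
t₂ = 2.4000000 − (-4.1760000)·(-0.6000000)/(-13.1760000) = 2.5901639;  |Δ| = 0.1901639
f(2.5901639) = -0.6227217
t₃ = 2.5901639 − (-0.6227217)·(0.1901639)/(3.5532783) = 2.6234907;  |Δ| = 0.0333267
f(2.6234907) = 0.0567082
t₄ = 2.6234907 − 0.0567082·(0.0333267)/(0.6794299) = 2.6207091;  |Δ| = 0.0027816
f(2.6207091) = -0.0006656
t₅ = 2.6207091 − (-0.0006656)·(-0.0027816)/(-0.0573738) = 2.6207414;  |Δ| = 0.0000323
|t₅ − t₄| = 0.0000323 < 0.0001

n = 5, tₙ = 2.62074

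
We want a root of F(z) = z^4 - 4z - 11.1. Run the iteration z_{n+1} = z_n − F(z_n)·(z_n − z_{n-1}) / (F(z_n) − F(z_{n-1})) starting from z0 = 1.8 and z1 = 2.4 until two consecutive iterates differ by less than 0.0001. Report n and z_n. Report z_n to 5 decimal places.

F(1.8) = -7.8024000, F(2.4) = 12.4776000
z2 = 2.4000000 − 12.4776000·(0.6000000)/(20.2800000) = 2.0308402;  |Δ| = 0.3691598
F(2.0308402) = -2.2134109
z3 = 2.0308402 − (-2.2134109)·(-0.3691598)/(-14.6910109) = 2.0864594;  |Δ| = 0.0556192
F(2.0864594) = -0.4945039
z4 = 2.0864594 − (-0.4945039)·(0.0556192)/(1.7189070) = 2.1024602;  |Δ| = 0.0160008
F(2.1024602) = 0.0295567
z5 = 2.1024602 − 0.0295567·(0.0160008)/(0.5240606) = 2.1015578;  |Δ| = 0.0009024
F(2.1015578) = -0.0003594
z6 = 2.1015578 − (-0.0003594)·(-0.0009024)/(-0.0299162) = 2.1015687;  |Δ| = 0.0000108
|z6 − z5| = 0.0000108 < 0.0001

n = 6, z_n = 2.10157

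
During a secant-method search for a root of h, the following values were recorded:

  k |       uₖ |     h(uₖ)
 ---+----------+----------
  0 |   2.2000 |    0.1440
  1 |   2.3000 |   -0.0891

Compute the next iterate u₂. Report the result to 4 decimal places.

2.2618

u₂ = 2.3000 − (-0.0891)·(2.3000 − 2.2000) / (-0.0891 − 0.1440)
   = 2.3000 − (-0.008910)/(-0.233100) = 2.261776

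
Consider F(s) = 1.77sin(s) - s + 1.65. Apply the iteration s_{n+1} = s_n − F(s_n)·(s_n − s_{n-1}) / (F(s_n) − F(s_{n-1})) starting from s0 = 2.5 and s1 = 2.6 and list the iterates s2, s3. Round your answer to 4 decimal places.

2.5848, 2.5850

F(2.5) = 0.209296, F(2.6) = -0.037563
s2 = 2.600000 − (-0.037563)·(2.600000 − 2.500000) / (-0.037563 − 0.209296) = 2.600000 − (-0.003756)/(-0.246858) = 2.584784
F(2.584784) = 0.000626
s3 = 2.584784 − 0.000626·(2.584784 − 2.600000) / (0.000626 − (-0.037563)) = 2.584784 − (-0.000010)/(0.038188) = 2.585033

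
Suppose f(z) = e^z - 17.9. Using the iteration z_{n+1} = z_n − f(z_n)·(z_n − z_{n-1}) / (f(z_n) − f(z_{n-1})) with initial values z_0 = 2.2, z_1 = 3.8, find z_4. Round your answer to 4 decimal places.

2.9025

f(2.2) = -8.874987, f(3.8) = 26.801184
z_2 = 3.800000 − 26.801184·(3.800000 − 2.200000) / (26.801184 − (-8.874987)) = 3.800000 − (42.881895)/(35.676171) = 2.598024
f(2.598024) = -4.462838
z_3 = 2.598024 − (-4.462838)·(2.598024 − 3.800000) / (-4.462838 − 26.801184) = 2.598024 − (5.364223)/(-31.264022) = 2.769602
f(2.769602) = -1.947711
z_4 = 2.769602 − (-1.947711)·(2.769602 − 2.598024) / (-1.947711 − (-4.462838)) = 2.769602 − (-0.334185)/(2.515127) = 2.902472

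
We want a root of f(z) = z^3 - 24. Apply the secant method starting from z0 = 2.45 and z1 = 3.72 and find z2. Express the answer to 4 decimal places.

f(2.45) = -9.293875, f(3.72) = 27.478848
z2 = 3.720000 − 27.478848·(3.720000 − 2.450000) / (27.478848 − (-9.293875)) = 3.720000 − (34.898137)/(36.772723) = 2.770978

2.7710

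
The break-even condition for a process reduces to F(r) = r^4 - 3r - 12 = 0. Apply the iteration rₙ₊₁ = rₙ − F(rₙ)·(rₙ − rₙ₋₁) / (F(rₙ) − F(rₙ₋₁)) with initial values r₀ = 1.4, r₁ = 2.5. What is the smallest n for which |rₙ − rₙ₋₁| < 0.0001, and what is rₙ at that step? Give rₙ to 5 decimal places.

F(1.4) = -12.3584000, F(2.5) = 19.5625000
r₂ = 2.5000000 − 19.5625000·(1.1000000)/(31.9209000) = 1.8258727;  |Δ| = 0.6741273
F(1.8258727) = -6.3633215
r₃ = 1.8258727 − (-6.3633215)·(-0.6741273)/(-25.9258215) = 1.9913328;  |Δ| = 0.1654601
F(1.9913328) = -2.2495514
r₄ = 1.9913328 − (-2.2495514)·(0.1654601)/(4.1137701) = 2.0818121;  |Δ| = 0.0904793
F(2.0818121) = 0.5376128
r₅ = 2.0818121 − 0.5376128·(0.0904793)/(2.7871641) = 2.0643596;  |Δ| = 0.0174524
F(2.0643596) = -0.0320089
r₆ = 2.0643596 − (-0.0320089)·(-0.0174524)/(-0.5696217) = 2.0653403;  |Δ| = 0.0009807
F(2.0653403) = -0.0004155
r₇ = 2.0653403 − (-0.0004155)·(0.0009807)/(0.0315934) = 2.0653532;  |Δ| = 0.0000129
|r₇ − r₆| = 0.0000129 < 0.0001

n = 7, rₙ = 2.06535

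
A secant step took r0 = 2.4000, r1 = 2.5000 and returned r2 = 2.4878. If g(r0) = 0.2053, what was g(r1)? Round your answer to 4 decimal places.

The secant line through (2.4000, 0.2053) and (2.5000, g(r1)) crosses zero at r2 = 2.4878.
So (2.4000, 0.2053), (2.5000, g(r1)), (2.4878, 0) are collinear:
g(r1) = 0.2053 · (2.5000 − 2.4878) / (2.4000 − 2.4878) = 0.2053 · (0.012200)/(-0.087800) = -0.028527

-0.0285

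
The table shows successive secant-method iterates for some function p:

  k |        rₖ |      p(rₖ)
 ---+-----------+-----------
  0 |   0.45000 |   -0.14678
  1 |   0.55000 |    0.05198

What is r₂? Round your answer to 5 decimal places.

r₂ = 0.55000 − 0.05198·(0.55000 − 0.45000) / (0.05198 − (-0.14678))
   = 0.55000 − (0.0051980)/(0.1987600) = 0.5238479

0.52385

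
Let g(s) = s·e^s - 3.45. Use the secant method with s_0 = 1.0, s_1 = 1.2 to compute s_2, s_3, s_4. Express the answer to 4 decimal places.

g(1.0) = -0.731718, g(1.2) = 0.534140
s_2 = 1.200000 − 0.534140·(1.200000 − 1.000000) / (0.534140 − (-0.731718)) = 1.200000 − (0.106828)/(1.265858) = 1.115608
g(1.115608) = -0.045807
s_3 = 1.115608 − (-0.045807)·(1.115608 − 1.200000) / (-0.045807 − 0.534140) = 1.115608 − (0.003866)/(-0.579947) = 1.122274
g(1.122274) = -0.002564
s_4 = 1.122274 − (-0.002564)·(1.122274 − 1.115608) / (-0.002564 − (-0.045807)) = 1.122274 − (-0.000017)/(0.043243) = 1.122669

1.1156, 1.1223, 1.1227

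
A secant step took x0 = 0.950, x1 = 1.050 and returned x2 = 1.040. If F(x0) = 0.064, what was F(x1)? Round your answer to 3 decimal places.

-0.007

The secant line through (0.950, 0.064) and (1.050, F(x1)) crosses zero at x2 = 1.040.
So (0.950, 0.064), (1.050, F(x1)), (1.040, 0) are collinear:
F(x1) = 0.064 · (1.050 − 1.040) / (0.950 − 1.040) = 0.064 · (0.01000)/(-0.09000) = -0.00711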